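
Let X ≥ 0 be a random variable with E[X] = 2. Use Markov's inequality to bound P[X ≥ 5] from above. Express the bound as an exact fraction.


μ = E[X] = 2, a = 5.
Markov: P[X ≥ 5] ≤ μ/a = (2)/5 = 2/5.
Numerically: ≈ 0.400000.
(Since a = 5 > μ = 2.000000, the bound 2/5 is < 1 and informative.)

P[X ≥ 5] ≤ 2/5 ≈ 0.400000.


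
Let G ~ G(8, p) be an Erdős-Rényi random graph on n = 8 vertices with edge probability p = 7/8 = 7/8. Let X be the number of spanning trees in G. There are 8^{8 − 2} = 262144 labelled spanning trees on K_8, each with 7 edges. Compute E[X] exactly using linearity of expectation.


K_8 has 8^{8 − 2} = 262144 labelled spanning trees.
For each such spanning tree H, let X_H = 1 if all 7 edges of H are present in G. Then P[X_H = 1] = p^{7} = (7/8)^{7} = 823543/2097152.
Summing the indicators: E[X] = Σ_H E[X_H] = 262144 · p^{7} = 262144 · 823543/2097152 = 823543/8.
Numerically: E[X] ≈ 1.03e+05.

E[X] = 262144 · (7/8)^{7} = 823543/8 ≈ 1.03e+05.


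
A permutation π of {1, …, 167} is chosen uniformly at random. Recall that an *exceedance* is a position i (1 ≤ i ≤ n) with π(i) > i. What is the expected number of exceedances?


Write X = Σ_{i=1}^{167} X_i, where X_i = 1_{π(i) > i}.
For each fixed i, π(i) is uniform over {1, …, 167} (marginal of a uniform permutation), so P[π(i) > i] = (n − i)/n. Summing: Σ_{i=1}^{167} (n − i)/n = (0 + 1 + … + 166)/167 = 167(167 − 1)/(2·167) = (167 − 1)/2.
Hence E[X] = Σ_{i=1}^{167} (167 − i)/167 = 83 ≈ 83.0000.

E[X] = 83 = 83.0000.


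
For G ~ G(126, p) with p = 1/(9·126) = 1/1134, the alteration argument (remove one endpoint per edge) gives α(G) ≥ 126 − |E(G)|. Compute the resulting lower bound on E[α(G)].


E[|E(G)|] = C(126, 2)·p = 7875 · (1/1134) = 125/18.
E[α(G)] ≥ n − E[|E(G)|] = 126 − 125/18 = 2143/18.
Numerically: ≈ 119.056.
(This is only a lower bound; the true E[α(G)] may be larger.)

E[α(G)] ≥ 2143/18 ≈ 119.056.


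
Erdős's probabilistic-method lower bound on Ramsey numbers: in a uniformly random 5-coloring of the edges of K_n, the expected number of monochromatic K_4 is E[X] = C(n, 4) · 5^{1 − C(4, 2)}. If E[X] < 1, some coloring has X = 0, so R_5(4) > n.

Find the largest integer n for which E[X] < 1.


We need C(n, 4) · 5^{1 − 6} < 1, i.e. C(n, 4) < 5^{6 − 1} = 3125.
Check values of n near the boundary:
  n = 15: C(15, 4) = 1365; 1365 < 3125? YES
  n = 16: C(16, 4) = 1820; 1820 < 3125? YES
  n = 17: C(17, 4) = 2380; 2380 < 3125? YES
  n = 18: C(18, 4) = 3060; 3060 < 3125? YES
  n = 19: C(19, 4) = 3876; 3876 < 3125? NO
  n = 20: C(20, 4) = 4845; 4845 < 3125? NO
The largest n with C(n, 4) < 3125 is n = 18 (where E[X] = 612/625 ≈ 0.9792). Hence R_5(4) > 18, i.e. R_5(4) ≥ 19.

Largest n = 18; hence R_5(4) > 18.


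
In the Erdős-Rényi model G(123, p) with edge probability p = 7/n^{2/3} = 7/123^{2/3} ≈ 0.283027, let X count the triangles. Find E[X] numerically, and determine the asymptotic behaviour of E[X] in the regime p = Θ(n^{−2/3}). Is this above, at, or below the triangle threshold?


Number of potential triangles: C(123, 3) = 302621.
Each occurs with probability p³ ≈ (0.283027)³ ≈ 2.26716901e-02.
By linearity: E[X] = C(123, 3)·p³ ≈ 302621 · 2.26716901e-02 ≈ 6860.929539.
Since α = 2/3 < 1, p = c/n^{2/3} ≫ 1/n is above the triangle threshold p ~ 1/n. Asymptotically E[X] ~ (c³/6)·n^{3(1−α)} = (7³/6)·n^{1} → ∞; triangles are abundant w.h.p.

E[X] ≈ 6860.929539; in regime p = Θ(1/n^{2/3}) E[X] diverges (above the triangle threshold p ~ 1/n).


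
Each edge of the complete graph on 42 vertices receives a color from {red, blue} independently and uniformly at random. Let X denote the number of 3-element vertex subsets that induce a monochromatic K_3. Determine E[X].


Let X = Σ_S X_S over the C(42, 3) = 11480 subsets S of size 3, where X_S = 1 if the K_3 on S is monochromatic.
For a fixed S, the K_3 on S has C(3, 2) = 3 edges. P[all 3 edges red] = (1/2)^3, and likewise for blue, so P[monochromatic] = 2·(1/2)^3 = 2^{1 − 3} = 1/4.
By linearity of expectation: E[X] = C(42, 3) · 2^{1 − 3} = 11480 · 1/4 = 2870.
Numerically: E[X] ≈ 2870.000.

E[X] = C(42,3)·2^(1−C(3,2)) = 2870 ≈ 2870.000.


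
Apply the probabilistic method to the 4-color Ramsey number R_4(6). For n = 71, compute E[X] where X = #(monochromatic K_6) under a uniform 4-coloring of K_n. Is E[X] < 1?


E[X] = C(71, 6) · 4^{1 − 15} = 143218999 · 4^{−14} = 143218999/268435456.
As a reduced fraction: E[X] = 143218999/268435456 ≈ 0.53353.
Is E[X] < 1? YES.
Since E[X] < 1, there exists a 4-coloring of K_{71} with no monochromatic K_6; hence R_4(6) > 71.

E[X] = 143218999/268435456 ≈ 0.53353; E[X] < 1, so R_4(6) > 71.


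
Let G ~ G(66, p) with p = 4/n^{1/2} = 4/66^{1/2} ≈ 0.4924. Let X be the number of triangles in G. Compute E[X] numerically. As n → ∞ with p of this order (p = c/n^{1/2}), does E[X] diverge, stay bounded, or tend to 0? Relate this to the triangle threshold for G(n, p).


Number of potential triangles: C(66, 3) = 45760.
Each occurs with probability p³ ≈ (0.4924)³ ≈ 1.193614e-01.
By linearity: E[X] = C(66, 3)·p³ ≈ 45760 · 1.193614e-01 ≈ 5461.9798.
Since α = 1/2 < 1, p = c/n^{1/2} ≫ 1/n is above the triangle threshold p ~ 1/n. Asymptotically E[X] ~ (c³/6)·n^{3(1−α)} = (4³/6)·n^{1.5} → ∞; triangles are abundant w.h.p.

E[X] ≈ 5461.9798; in regime p = Θ(1/n^{1/2}) E[X] diverges (above the triangle threshold p ~ 1/n).


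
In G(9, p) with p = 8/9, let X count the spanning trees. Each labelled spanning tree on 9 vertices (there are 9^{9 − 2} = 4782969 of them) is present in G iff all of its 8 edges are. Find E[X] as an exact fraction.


K_9 has 9^{9 − 2} = 4782969 labelled spanning trees.
For each such spanning tree H, let X_H = 1 if all 8 edges of H are present in G. Then P[X_H = 1] = p^{8} = (8/9)^{8} = 16777216/43046721.
Summing the indicators: E[X] = Σ_H E[X_H] = 4782969 · p^{8} = 4782969 · 16777216/43046721 = 16777216/9.
Numerically: E[X] ≈ 1.86e+06.

E[X] = 4782969 · (8/9)^{8} = 16777216/9 ≈ 1.86e+06.


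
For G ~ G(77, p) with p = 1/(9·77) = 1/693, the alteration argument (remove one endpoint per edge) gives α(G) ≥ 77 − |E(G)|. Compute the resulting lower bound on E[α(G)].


E[|E(G)|] = C(77, 2)·p = 2926 · (1/693) = 38/9.
E[α(G)] ≥ n − E[|E(G)|] = 77 − 38/9 = 655/9.
Numerically: ≈ 72.777778.
(This is only a lower bound; the true E[α(G)] may be larger.)

E[α(G)] ≥ 655/9 ≈ 72.777778.


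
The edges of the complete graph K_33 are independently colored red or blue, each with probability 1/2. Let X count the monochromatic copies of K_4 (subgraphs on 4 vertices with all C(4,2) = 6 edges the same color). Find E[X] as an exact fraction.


Let X = Σ_S X_S over the C(33, 4) = 40920 subsets S of size 4, where X_S = 1 if the K_4 on S is monochromatic.
For a fixed S, the K_4 on S has C(4, 2) = 6 edges. P[all 6 edges red] = (1/2)^6, and likewise for blue, so P[monochromatic] = 2·(1/2)^6 = 2^{1 − 6} = 1/32.
Summing: E[X] = C(33, 4) · 2^{1 − 6} = 40920 · 1/32 = 5115/4.
Numerically: E[X] ≈ 1278.7500.

E[X] = C(33,4)·2^(1−C(4,2)) = 5115/4 ≈ 1278.7500.


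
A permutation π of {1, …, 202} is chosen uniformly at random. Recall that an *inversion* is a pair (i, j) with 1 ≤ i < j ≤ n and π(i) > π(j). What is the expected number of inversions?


Write X = Σ X_I over the C(202, 2) = 20301 pairs i < j, with X_I the indicator of one inversion.
There are 20301 indicators.
For each fixed pair i < j, the values π(i) and π(j) are two distinct elements of {1, …, 202} in uniformly random order; by symmetry P[π(i) > π(j)] = 1/2.
By linearity: E[X] = 20301 · (1/2) = C(202, 2) · (1/2) = 20301/2 = 20301/2 ≈ 10150.50000.

E[X] = 20301/2 = 10150.50000.


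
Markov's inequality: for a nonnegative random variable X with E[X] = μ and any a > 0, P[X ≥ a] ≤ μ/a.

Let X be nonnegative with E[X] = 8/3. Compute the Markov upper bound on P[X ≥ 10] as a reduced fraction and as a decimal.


μ = E[X] = 8/3, a = 10.
Markov: P[X ≥ 10] ≤ μ/a = (8/3)/10 = 4/15.
Numerically: ≈ 0.2667.
(Since a = 10 > μ = 2.6667, the bound 4/15 is < 1 and informative.)

P[X ≥ 10] ≤ 4/15 ≈ 0.2667.


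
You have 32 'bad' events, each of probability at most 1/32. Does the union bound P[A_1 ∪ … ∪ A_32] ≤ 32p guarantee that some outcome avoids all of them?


Union bound: P[∪_{i=1}^{32} A_i] ≤ Σ_i P[A_i] ≤ 32·p = 32·(1/32) = 1.
Numerically: 1 ≈ 1.0000.
Is 1 < 1? NO.
Since the bound 1 is ≥ 1, the union bound is uninformative here; it does NOT by itself certify existence.

32·p = 1 ≈ 1.0000; existence NOT certified by the union bound.


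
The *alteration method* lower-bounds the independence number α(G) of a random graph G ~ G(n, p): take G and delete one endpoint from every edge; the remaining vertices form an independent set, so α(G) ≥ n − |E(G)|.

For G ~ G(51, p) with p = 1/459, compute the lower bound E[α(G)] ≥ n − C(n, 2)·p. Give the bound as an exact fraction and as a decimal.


E[|E(G)|] = C(51, 2)·p = 1275 · (1/459) = 25/9.
E[α(G)] ≥ n − E[|E(G)|] = 51 − 25/9 = 434/9.
Numerically: ≈ 48.2222.
(This is only a lower bound; the true E[α(G)] may be larger.)

E[α(G)] ≥ 434/9 ≈ 48.2222.


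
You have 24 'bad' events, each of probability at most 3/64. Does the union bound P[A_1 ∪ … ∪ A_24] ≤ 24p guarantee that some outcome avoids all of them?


Union bound: P[∪_{i=1}^{24} A_i] ≤ Σ_i P[A_i] ≤ 24·p = 24·(3/64) = 9/8.
Numerically: 9/8 ≈ 1.1250.
Is 9/8 < 1? NO.
Since the bound 9/8 is ≥ 1, the union bound is uninformative here; it does NOT by itself certify existence.

24·p = 9/8 ≈ 1.1250; existence NOT certified by the union bound.


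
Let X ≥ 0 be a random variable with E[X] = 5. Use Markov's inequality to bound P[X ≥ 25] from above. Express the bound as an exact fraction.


μ = E[X] = 5, a = 25.
Markov: P[X ≥ 25] ≤ μ/a = (5)/25 = 1/5.
Numerically: ≈ 0.200000.
(Since a = 25 > μ = 5.000000, the bound 1/5 is < 1 and informative.)

P[X ≥ 25] ≤ 1/5 ≈ 0.200000.


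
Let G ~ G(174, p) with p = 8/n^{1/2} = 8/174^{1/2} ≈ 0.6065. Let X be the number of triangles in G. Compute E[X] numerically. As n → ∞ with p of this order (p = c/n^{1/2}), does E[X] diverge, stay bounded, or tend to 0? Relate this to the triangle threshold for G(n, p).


Number of potential triangles: C(174, 3) = 862924.
Each occurs with probability p³ ≈ (0.6065)³ ≈ 2.230725e-01.
By linearity: E[X] = C(174, 3)·p³ ≈ 862924 · 2.230725e-01 ≈ 192494.6379.
Since α = 1/2 < 1, p = c/n^{1/2} ≫ 1/n is above the triangle threshold p ~ 1/n. Asymptotically E[X] ~ (c³/6)·n^{3(1−α)} = (8³/6)·n^{1.5} → ∞; triangles are abundant w.h.p.

E[X] ≈ 192494.6379; in regime p = Θ(1/n^{1/2}) E[X] diverges (above the triangle threshold p ~ 1/n).


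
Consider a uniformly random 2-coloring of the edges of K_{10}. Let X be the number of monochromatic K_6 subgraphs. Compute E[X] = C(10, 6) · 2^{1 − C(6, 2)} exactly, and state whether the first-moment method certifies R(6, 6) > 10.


E[X] = C(10, 6) · 2^{1 − 15} = 210 · 2^{−14} = 210/16384.
As a reduced fraction: E[X] = 105/8192 ≈ 0.01282.
Is E[X] < 1? YES.
Since E[X] < 1, there exists a 2-coloring of K_{10} with no monochromatic K_6; hence R(6, 6) > 10.

E[X] = 105/8192 ≈ 0.01282; E[X] < 1, so R(6, 6) > 10.


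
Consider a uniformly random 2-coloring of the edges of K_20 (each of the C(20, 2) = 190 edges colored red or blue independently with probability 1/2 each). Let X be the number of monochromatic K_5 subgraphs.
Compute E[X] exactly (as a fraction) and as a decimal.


Let X = Σ_S X_S over the C(20, 5) = 15504 subsets S of size 5, where X_S = 1 if the K_5 on S is monochromatic.
For a fixed S, the K_5 on S has C(5, 2) = 10 edges. P[all 10 edges red] = (1/2)^10, and likewise for blue, so P[monochromatic] = 2·(1/2)^10 = 2^{1 − 10} = 1/512.
By linearity of expectation: E[X] = C(20, 5) · 2^{1 − 10} = 15504 · 1/512 = 969/32.
Numerically: E[X] ≈ 30.2812.

E[X] = C(20,5)·2^(1−C(5,2)) = 969/32 ≈ 30.2812.


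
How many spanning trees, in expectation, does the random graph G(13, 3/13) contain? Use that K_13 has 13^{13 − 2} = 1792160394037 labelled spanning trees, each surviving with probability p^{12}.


K_13 has 13^{13 − 2} = 1792160394037 labelled spanning trees.
For each such spanning tree H, let X_H = 1 if all 12 edges of H are present in G. Then P[X_H = 1] = p^{12} = (3/13)^{12} = 531441/23298085122481.
Summing the indicators: E[X] = Σ_H E[X_H] = 1792160394037 · p^{12} = 1792160394037 · 531441/23298085122481 = 531441/13.
Numerically: E[X] ≈ 4.09e+04.

E[X] = 1792160394037 · (3/13)^{12} = 531441/13 ≈ 4.09e+04.


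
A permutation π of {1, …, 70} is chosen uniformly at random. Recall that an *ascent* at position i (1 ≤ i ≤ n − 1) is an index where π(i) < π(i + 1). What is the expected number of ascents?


Write X = Σ X_I over i = 1, …, 69, with X_I the indicator of one ascent.
There are 69 indicators.
For each fixed i, the pair (π(i), π(i+1)) is a uniformly random ordered pair of distinct values from {1, …, 70}; by symmetry P[π(i) < π(i+1)] = 1/2.
By linearity: E[X] = 69 · (1/2) = (70 − 1) · (1/2) = 69/2 ≈ 34.500000.

E[X] = 69/2 = 34.500000.


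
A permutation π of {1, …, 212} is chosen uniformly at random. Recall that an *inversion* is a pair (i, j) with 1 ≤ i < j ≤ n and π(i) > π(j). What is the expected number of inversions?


Write X = Σ X_I over the C(212, 2) = 22366 pairs i < j, with X_I the indicator of one inversion.
There are 22366 indicators.
For each fixed pair i < j, the values π(i) and π(j) are two distinct elements of {1, …, 212} in uniformly random order; by symmetry P[π(i) > π(j)] = 1/2.
By linearity: E[X] = 22366 · (1/2) = C(212, 2) · (1/2) = 22366/2 = 11183 ≈ 11183.000.

E[X] = 11183 = 11183.000.


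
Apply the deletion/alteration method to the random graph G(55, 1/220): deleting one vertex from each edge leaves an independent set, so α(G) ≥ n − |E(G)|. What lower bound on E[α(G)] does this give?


E[|E(G)|] = C(55, 2)·p = 1485 · (1/220) = 27/4.
E[α(G)] ≥ n − E[|E(G)|] = 55 − 27/4 = 193/4.
Numerically: ≈ 48.250000.
(This is only a lower bound; the true E[α(G)] may be larger.)

E[α(G)] ≥ 193/4 ≈ 48.250000.


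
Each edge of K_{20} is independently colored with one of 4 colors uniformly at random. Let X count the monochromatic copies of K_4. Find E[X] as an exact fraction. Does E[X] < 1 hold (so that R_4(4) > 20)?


E[X] = C(20, 4) · 4^{1 − 6} = 4845 · 4^{−5} = 4845/1024.
As a reduced fraction: E[X] = 4845/1024 ≈ 4.731.
Is E[X] < 1? NO.
Since E[X] ≥ 1, the first-moment bound is inconclusive at n = 20; it does NOT by itself certify R_4(4) > 20.

E[X] = 4845/1024 ≈ 4.731; E[X] ≥ 1; first-moment method inconclusive here.


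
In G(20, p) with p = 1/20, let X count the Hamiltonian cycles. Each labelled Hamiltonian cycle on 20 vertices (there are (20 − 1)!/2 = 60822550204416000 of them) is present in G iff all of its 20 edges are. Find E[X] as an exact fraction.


K_20 has (20 − 1)!/2 = 60822550204416000 labelled Hamiltonian cycles.
For each such Hamiltonian cycle H, let X_H = 1 if all 20 edges of H are present in G. Then P[X_H = 1] = p^{20} = (1/20)^{20} = 1/104857600000000000000000000.
By linearity: E[X] = Σ_H E[X_H] = 60822550204416000 · p^{20} = 60822550204416000 · 1/104857600000000000000000000 = 14849255421/25600000000000000000.
Numerically: E[X] ≈ 5.80049e-10.

E[X] = 60822550204416000 · (1/20)^{20} = 14849255421/25600000000000000000 ≈ 5.80049e-10.


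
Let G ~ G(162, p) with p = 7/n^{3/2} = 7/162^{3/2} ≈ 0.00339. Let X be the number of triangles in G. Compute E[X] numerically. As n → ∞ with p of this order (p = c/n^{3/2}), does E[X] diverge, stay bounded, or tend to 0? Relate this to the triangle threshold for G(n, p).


Number of potential triangles: C(162, 3) = 695520.
Each occurs with probability p³ ≈ (0.00339)³ ≈ 3.91270e-08.
By linearity: E[X] = C(162, 3)·p³ ≈ 695520 · 3.91270e-08 ≈ 0.027.
Since α = 3/2 > 1, p = c/n^{3/2} = o(1/n) is below the triangle threshold p ~ 1/n. Asymptotically E[X] ~ (c³/6)·n^{3(1−α)} = (7³/6)·n^{-1.5} → 0, so by Markov's inequality G has no triangles w.h.p.

E[X] ≈ 0.027; in regime p = Θ(1/n^{3/2}) E[X] tends to 0 (below the triangle threshold p ~ 1/n).


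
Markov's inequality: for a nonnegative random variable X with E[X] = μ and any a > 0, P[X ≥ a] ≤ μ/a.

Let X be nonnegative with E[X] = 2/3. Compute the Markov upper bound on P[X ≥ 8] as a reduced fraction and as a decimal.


μ = E[X] = 2/3, a = 8.
Markov: P[X ≥ 8] ≤ μ/a = (2/3)/8 = 1/12.
Numerically: ≈ 0.08333.
(Since a = 8 > μ = 0.66667, the bound 1/12 is < 1 and informative.)

P[X ≥ 8] ≤ 1/12 ≈ 0.08333.


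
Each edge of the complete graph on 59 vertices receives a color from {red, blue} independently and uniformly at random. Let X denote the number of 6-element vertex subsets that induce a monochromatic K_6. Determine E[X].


Let X = Σ_S X_S over the C(59, 6) = 45057474 subsets S of size 6, where X_S = 1 if the K_6 on S is monochromatic.
For a fixed S, the K_6 on S has C(6, 2) = 15 edges. P[all 15 edges red] = (1/2)^15, and likewise for blue, so P[monochromatic] = 2·(1/2)^15 = 2^{1 − 15} = 1/16384.
By linearity of expectation: E[X] = C(59, 6) · 2^{1 − 15} = 45057474 · 1/16384 = 22528737/8192.
Numerically: E[X] ≈ 2750.089966.

E[X] = C(59,6)·2^(1−C(6,2)) = 22528737/8192 ≈ 2750.089966.


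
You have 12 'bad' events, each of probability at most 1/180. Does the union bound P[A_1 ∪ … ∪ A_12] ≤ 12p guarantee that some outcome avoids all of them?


Union bound: P[∪_{i=1}^{12} A_i] ≤ Σ_i P[A_i] ≤ 12·p = 12·(1/180) = 1/15.
Numerically: 1/15 ≈ 0.066667.
Is 1/15 < 1? YES.
Since P[∪ A_i] ≤ 1/15 < 1, the complement has P[∩ A_i^c] ≥ 1 − 1/15 = 14/15 > 0, so some outcome avoids every A_i.

12·p = 1/15 ≈ 0.066667; existence CERTIFIED by the union bound.


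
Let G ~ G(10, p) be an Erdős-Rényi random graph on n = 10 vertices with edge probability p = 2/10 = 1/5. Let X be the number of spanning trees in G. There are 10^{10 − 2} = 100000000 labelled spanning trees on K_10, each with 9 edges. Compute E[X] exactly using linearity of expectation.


K_10 has 10^{10 − 2} = 100000000 labelled spanning trees.
For each such spanning tree H, let X_H = 1 if all 9 edges of H are present in G. Then P[X_H = 1] = p^{9} = (1/5)^{9} = 1/1953125.
By linearity of expectation: E[X] = Σ_H E[X_H] = 100000000 · p^{9} = 100000000 · 1/1953125 = 256/5.
Numerically: E[X] ≈ 51.2.

E[X] = 100000000 · (1/5)^{9} = 256/5 ≈ 51.2.


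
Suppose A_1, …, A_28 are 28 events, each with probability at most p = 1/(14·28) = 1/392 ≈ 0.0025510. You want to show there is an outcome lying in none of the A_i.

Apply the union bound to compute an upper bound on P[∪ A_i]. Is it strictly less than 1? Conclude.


Union bound: P[∪_{i=1}^{28} A_i] ≤ Σ_i P[A_i] ≤ 28·p = 28·(1/392) = 1/14.
Numerically: 1/14 ≈ 0.0714286.
Is 1/14 < 1? YES.
Since P[∪ A_i] ≤ 1/14 < 1, the complement has P[∩ A_i^c] ≥ 1 − 1/14 = 13/14 > 0, so some outcome avoids every A_i.

28·p = 1/14 ≈ 0.0714286; existence CERTIFIED by the union bound.


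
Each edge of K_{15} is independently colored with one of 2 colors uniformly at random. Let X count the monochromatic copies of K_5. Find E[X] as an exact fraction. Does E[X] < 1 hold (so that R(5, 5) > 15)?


E[X] = C(15, 5) · 2^{1 − 10} = 3003 · 2^{−9} = 3003/512.
As a reduced fraction: E[X] = 3003/512 ≈ 5.8652.
Is E[X] < 1? NO.
Since E[X] ≥ 1, the first-moment bound is inconclusive at n = 15; it does NOT by itself certify R(5, 5) > 15.

E[X] = 3003/512 ≈ 5.8652; E[X] ≥ 1; first-moment method inconclusive here.


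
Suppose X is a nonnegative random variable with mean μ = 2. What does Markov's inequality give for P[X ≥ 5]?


μ = E[X] = 2, a = 5.
Markov: P[X ≥ 5] ≤ μ/a = (2)/5 = 2/5.
Numerically: ≈ 0.4000.
(Since a = 5 > μ = 2.0000, the bound 2/5 is < 1 and informative.)

P[X ≥ 5] ≤ 2/5 ≈ 0.4000.


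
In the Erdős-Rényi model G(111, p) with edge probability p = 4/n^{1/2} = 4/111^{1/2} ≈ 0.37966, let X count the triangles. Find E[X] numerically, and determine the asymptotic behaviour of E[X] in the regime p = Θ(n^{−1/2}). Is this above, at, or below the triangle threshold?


Number of potential triangles: C(111, 3) = 221815.
Each occurs with probability p³ ≈ (0.37966)³ ≈ 5.4726227e-02.
By linearity: E[X] = C(111, 3)·p³ ≈ 221815 · 5.4726227e-02 ≈ 12139.09799.
Since α = 1/2 < 1, p = c/n^{1/2} ≫ 1/n is above the triangle threshold p ~ 1/n. Asymptotically E[X] ~ (c³/6)·n^{3(1−α)} = (4³/6)·n^{1.5} → ∞; triangles are abundant w.h.p.

E[X] ≈ 12139.09799; in regime p = Θ(1/n^{1/2}) E[X] diverges (above the triangle threshold p ~ 1/n).


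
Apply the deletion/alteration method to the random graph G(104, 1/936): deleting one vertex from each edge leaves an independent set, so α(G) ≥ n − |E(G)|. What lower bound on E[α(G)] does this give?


E[|E(G)|] = C(104, 2)·p = 5356 · (1/936) = 103/18.
E[α(G)] ≥ n − E[|E(G)|] = 104 − 103/18 = 1769/18.
Numerically: ≈ 98.2778.
(This is only a lower bound; the true E[α(G)] may be larger.)

E[α(G)] ≥ 1769/18 ≈ 98.2778.


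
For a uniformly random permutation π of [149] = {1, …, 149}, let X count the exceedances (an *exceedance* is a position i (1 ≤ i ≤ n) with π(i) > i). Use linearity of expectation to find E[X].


Write X = Σ_{i=1}^{149} X_i, where X_i = 1_{π(i) > i}.
For each fixed i, π(i) is uniform over {1, …, 149} (marginal of a uniform permutation), so P[π(i) > i] = (n − i)/n. Summing: Σ_{i=1}^{149} (n − i)/n = (0 + 1 + … + 148)/149 = 149(149 − 1)/(2·149) = (149 − 1)/2.
Hence E[X] = Σ_{i=1}^{149} (149 − i)/149 = 74 ≈ 74.000.

E[X] = 74 = 74.000.


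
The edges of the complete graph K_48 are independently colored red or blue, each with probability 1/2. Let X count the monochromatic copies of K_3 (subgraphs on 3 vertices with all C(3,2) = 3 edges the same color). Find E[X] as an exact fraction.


Let X = Σ_S X_S over the C(48, 3) = 17296 subsets S of size 3, where X_S = 1 if the K_3 on S is monochromatic.
For a fixed S, the K_3 on S has C(3, 2) = 3 edges. P[all 3 edges red] = (1/2)^3, and likewise for blue, so P[monochromatic] = 2·(1/2)^3 = 2^{1 − 3} = 1/4.
Summing: E[X] = C(48, 3) · 2^{1 − 3} = 17296 · 1/4 = 4324.
Numerically: E[X] ≈ 4324.00000.

E[X] = C(48,3)·2^(1−C(3,2)) = 4324 ≈ 4324.00000.


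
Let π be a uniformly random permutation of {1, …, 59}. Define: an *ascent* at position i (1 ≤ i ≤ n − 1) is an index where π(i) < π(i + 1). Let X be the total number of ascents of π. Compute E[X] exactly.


Write X = Σ X_I over i = 1, …, 58, with X_I the indicator of one ascent.
There are 58 indicators.
For each fixed i, the pair (π(i), π(i+1)) is a uniformly random ordered pair of distinct values from {1, …, 59}; by symmetry P[π(i) < π(i+1)] = 1/2.
By linearity: E[X] = 58 · (1/2) = (59 − 1) · (1/2) = 29 ≈ 29.000.

E[X] = 29 = 29.000.


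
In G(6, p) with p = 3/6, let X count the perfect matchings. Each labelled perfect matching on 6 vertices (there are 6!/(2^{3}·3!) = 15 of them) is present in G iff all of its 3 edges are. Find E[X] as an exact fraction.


K_6 has 6!/(2^{3}·3!) = 15 labelled perfect matchings.
For each such perfect matching H, let X_H = 1 if all 3 edges of H are present in G. Then P[X_H = 1] = p^{3} = (1/2)^{3} = 1/8.
By linearity of expectation: E[X] = Σ_H E[X_H] = 15 · p^{3} = 15 · 1/8 = 15/8.
Numerically: E[X] ≈ 1.875.

E[X] = 15 · (1/2)^{3} = 15/8 ≈ 1.875.


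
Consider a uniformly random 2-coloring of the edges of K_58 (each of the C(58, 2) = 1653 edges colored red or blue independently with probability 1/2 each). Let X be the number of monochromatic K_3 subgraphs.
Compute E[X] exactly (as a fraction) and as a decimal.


Let X = Σ_S X_S over the C(58, 3) = 30856 subsets S of size 3, where X_S = 1 if the K_3 on S is monochromatic.
For a fixed S, the K_3 on S has C(3, 2) = 3 edges. P[all 3 edges red] = (1/2)^3, and likewise for blue, so P[monochromatic] = 2·(1/2)^3 = 2^{1 − 3} = 1/4.
By linearity of expectation: E[X] = C(58, 3) · 2^{1 − 3} = 30856 · 1/4 = 7714.
Numerically: E[X] ≈ 7714.000.

E[X] = C(58,3)·2^(1−C(3,2)) = 7714 ≈ 7714.000.


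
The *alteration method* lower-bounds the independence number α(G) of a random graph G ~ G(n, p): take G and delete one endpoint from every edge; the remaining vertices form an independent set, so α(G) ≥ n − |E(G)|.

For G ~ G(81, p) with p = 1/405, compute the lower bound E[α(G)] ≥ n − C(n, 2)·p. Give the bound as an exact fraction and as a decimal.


E[|E(G)|] = C(81, 2)·p = 3240 · (1/405) = 8.
E[α(G)] ≥ n − E[|E(G)|] = 81 − 8 = 73.
Numerically: ≈ 73.000.
(This is only a lower bound; the true E[α(G)] may be larger.)

E[α(G)] ≥ 73 ≈ 73.000.


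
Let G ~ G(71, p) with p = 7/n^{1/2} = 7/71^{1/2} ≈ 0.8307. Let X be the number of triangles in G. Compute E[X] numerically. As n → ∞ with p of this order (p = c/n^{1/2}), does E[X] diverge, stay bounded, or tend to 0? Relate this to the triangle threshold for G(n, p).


Number of potential triangles: C(71, 3) = 57155.
Each occurs with probability p³ ≈ (0.8307)³ ≈ 5.733325e-01.
By linearity: E[X] = C(71, 3)·p³ ≈ 57155 · 5.733325e-01 ≈ 32768.8218.
Since α = 1/2 < 1, p = c/n^{1/2} ≫ 1/n is above the triangle threshold p ~ 1/n. Asymptotically E[X] ~ (c³/6)·n^{3(1−α)} = (7³/6)·n^{1.5} → ∞; triangles are abundant w.h.p.

E[X] ≈ 32768.8218; in regime p = Θ(1/n^{1/2}) E[X] diverges (above the triangle threshold p ~ 1/n).


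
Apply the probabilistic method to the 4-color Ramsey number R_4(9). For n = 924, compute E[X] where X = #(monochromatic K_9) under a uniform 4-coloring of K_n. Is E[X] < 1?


E[X] = C(924, 9) · 4^{1 − 36} = 1301104023557231577684 · 4^{−35} = 1301104023557231577684/1180591620717411303424.
As a reduced fraction: E[X] = 325276005889307894421/295147905179352825856 ≈ 1.1020780.
Is E[X] < 1? NO.
Since E[X] ≥ 1, the first-moment bound is inconclusive at n = 924; it does NOT by itself certify R_4(9) > 924.

E[X] = 325276005889307894421/295147905179352825856 ≈ 1.1020780; E[X] ≥ 1; first-moment method inconclusive here.


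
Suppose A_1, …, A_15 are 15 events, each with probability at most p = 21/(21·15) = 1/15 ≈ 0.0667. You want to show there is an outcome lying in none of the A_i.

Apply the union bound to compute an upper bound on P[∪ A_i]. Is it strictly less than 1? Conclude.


Union bound: P[∪_{i=1}^{15} A_i] ≤ Σ_i P[A_i] ≤ 15·p = 15·(1/15) = 1.
Numerically: 1 ≈ 1.0000.
Is 1 < 1? NO.
Since the bound 1 is ≥ 1, the union bound is uninformative here; it does NOT by itself certify existence.

15·p = 1 ≈ 1.0000; existence NOT certified by the union bound.


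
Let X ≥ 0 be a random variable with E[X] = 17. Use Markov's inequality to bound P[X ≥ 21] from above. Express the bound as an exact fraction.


μ = E[X] = 17, a = 21.
Markov: P[X ≥ 21] ≤ μ/a = (17)/21 = 17/21.
Numerically: ≈ 0.8095.
(Since a = 21 > μ = 17.0000, the bound 17/21 is < 1 and informative.)

P[X ≥ 21] ≤ 17/21 ≈ 0.8095.


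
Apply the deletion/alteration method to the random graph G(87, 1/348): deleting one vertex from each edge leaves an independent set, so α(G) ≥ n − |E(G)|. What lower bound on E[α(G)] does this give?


E[|E(G)|] = C(87, 2)·p = 3741 · (1/348) = 43/4.
E[α(G)] ≥ n − E[|E(G)|] = 87 − 43/4 = 305/4.
Numerically: ≈ 76.25000.
(This is only a lower bound; the true E[α(G)] may be larger.)

E[α(G)] ≥ 305/4 ≈ 76.25000.


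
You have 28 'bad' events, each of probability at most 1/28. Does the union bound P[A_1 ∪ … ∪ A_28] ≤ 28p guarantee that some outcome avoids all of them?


Union bound: P[∪_{i=1}^{28} A_i] ≤ Σ_i P[A_i] ≤ 28·p = 28·(1/28) = 1.
Numerically: 1 ≈ 1.000000.
Is 1 < 1? NO.
Since the bound 1 is ≥ 1, the union bound is uninformative here; it does NOT by itself certify existence.

28·p = 1 ≈ 1.000000; existence NOT certified by the union bound.


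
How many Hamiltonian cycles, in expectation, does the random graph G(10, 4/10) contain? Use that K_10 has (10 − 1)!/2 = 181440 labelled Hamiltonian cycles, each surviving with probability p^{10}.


K_10 has (10 − 1)!/2 = 181440 labelled Hamiltonian cycles.
For each such Hamiltonian cycle H, let X_H = 1 if all 10 edges of H are present in G. Then P[X_H = 1] = p^{10} = (2/5)^{10} = 1024/9765625.
By linearity: E[X] = Σ_H E[X_H] = 181440 · p^{10} = 181440 · 1024/9765625 = 37158912/1953125.
Numerically: E[X] ≈ 19.025.

E[X] = 181440 · (2/5)^{10} = 37158912/1953125 ≈ 19.025.


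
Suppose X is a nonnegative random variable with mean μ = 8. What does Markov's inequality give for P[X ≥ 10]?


μ = E[X] = 8, a = 10.
Markov: P[X ≥ 10] ≤ μ/a = (8)/10 = 4/5.
Numerically: ≈ 0.800.
(Since a = 10 > μ = 8.000, the bound 4/5 is < 1 and informative.)

P[X ≥ 10] ≤ 4/5 ≈ 0.800.


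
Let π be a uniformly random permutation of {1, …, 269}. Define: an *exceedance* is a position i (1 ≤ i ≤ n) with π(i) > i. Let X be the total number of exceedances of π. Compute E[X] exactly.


Write X = Σ_{i=1}^{269} X_i, where X_i = 1_{π(i) > i}.
For each fixed i, π(i) is uniform over {1, …, 269} (marginal of a uniform permutation), so P[π(i) > i] = (n − i)/n. Summing: Σ_{i=1}^{269} (n − i)/n = (0 + 1 + … + 268)/269 = 269(269 − 1)/(2·269) = (269 − 1)/2.
Hence E[X] = Σ_{i=1}^{269} (269 − i)/269 = 134 ≈ 134.000.

E[X] = 134 = 134.000.


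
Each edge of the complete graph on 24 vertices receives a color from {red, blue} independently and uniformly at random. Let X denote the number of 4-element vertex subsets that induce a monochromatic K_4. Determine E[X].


Let X = Σ_S X_S over the C(24, 4) = 10626 subsets S of size 4, where X_S = 1 if the K_4 on S is monochromatic.
For a fixed S, the K_4 on S has C(4, 2) = 6 edges. P[all 6 edges red] = (1/2)^6, and likewise for blue, so P[monochromatic] = 2·(1/2)^6 = 2^{1 − 6} = 1/32.
Summing: E[X] = C(24, 4) · 2^{1 − 6} = 10626 · 1/32 = 5313/16.
Numerically: E[X] ≈ 332.062.

E[X] = C(24,4)·2^(1−C(4,2)) = 5313/16 ≈ 332.062.


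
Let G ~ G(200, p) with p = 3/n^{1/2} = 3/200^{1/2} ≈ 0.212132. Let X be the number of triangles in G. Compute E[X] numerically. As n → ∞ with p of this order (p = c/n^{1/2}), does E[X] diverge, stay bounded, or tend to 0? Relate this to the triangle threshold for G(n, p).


Number of potential triangles: C(200, 3) = 1313400.
Each occurs with probability p³ ≈ (0.212132)³ ≈ 9.54594155e-03.
By linearity: E[X] = C(200, 3)·p³ ≈ 1313400 · 9.54594155e-03 ≈ 12537.639627.
Since α = 1/2 < 1, p = c/n^{1/2} ≫ 1/n is above the triangle threshold p ~ 1/n. Asymptotically E[X] ~ (c³/6)·n^{3(1−α)} = (3³/6)·n^{1.5} → ∞; triangles are abundant w.h.p.

E[X] ≈ 12537.639627; in regime p = Θ(1/n^{1/2}) E[X] diverges (above the triangle threshold p ~ 1/n).


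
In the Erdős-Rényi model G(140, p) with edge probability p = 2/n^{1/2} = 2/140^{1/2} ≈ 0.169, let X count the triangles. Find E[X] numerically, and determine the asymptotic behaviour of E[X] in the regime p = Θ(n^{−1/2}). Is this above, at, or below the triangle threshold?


Number of potential triangles: C(140, 3) = 447580.
Each occurs with probability p³ ≈ (0.169)³ ≈ 4.829453e-03.
By linearity: E[X] = C(140, 3)·p³ ≈ 447580 · 4.829453e-03 ≈ 2161.5665.
Since α = 1/2 < 1, p = c/n^{1/2} ≫ 1/n is above the triangle threshold p ~ 1/n. Asymptotically E[X] ~ (c³/6)·n^{3(1−α)} = (2³/6)·n^{1.5} → ∞; triangles are abundant w.h.p.

E[X] ≈ 2161.5665; in regime p = Θ(1/n^{1/2}) E[X] diverges (above the triangle threshold p ~ 1/n).


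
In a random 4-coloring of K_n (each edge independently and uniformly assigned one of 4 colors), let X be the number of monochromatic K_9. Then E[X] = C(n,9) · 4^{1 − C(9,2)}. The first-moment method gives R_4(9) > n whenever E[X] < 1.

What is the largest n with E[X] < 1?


We need C(n, 9) · 4^{1 − 36} < 1, i.e. C(n, 9) < 4^{36 − 1} = 1180591620717411303424.
Check values of n near the boundary:
  n = 912: C(912, 9) = 1156095740032081475120; 1156095740032081475120 < 1180591620717411303424? YES
  n = 913: C(913, 9) = 1167605542753639808390; 1167605542753639808390 < 1180591620717411303424? YES
  n = 914: C(914, 9) = 1179217089587653905932; 1179217089587653905932 < 1180591620717411303424? YES
  n = 915: C(915, 9) = 1190931166636537885130; 1190931166636537885130 < 1180591620717411303424? NO
  n = 916: C(916, 9) = 1202748565202942340440; 1202748565202942340440 < 1180591620717411303424? NO
The largest n with C(n, 9) < 1180591620717411303424 is n = 914 (where E[X] = 294804272396913476483/295147905179352825856 ≈ 0.9988357). Hence R_4(9) > 914, i.e. R_4(9) ≥ 915.

Largest n = 914; hence R_4(9) > 914.


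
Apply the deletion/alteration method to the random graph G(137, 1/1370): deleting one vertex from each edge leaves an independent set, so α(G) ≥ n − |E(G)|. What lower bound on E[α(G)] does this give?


E[|E(G)|] = C(137, 2)·p = 9316 · (1/1370) = 34/5.
E[α(G)] ≥ n − E[|E(G)|] = 137 − 34/5 = 651/5.
Numerically: ≈ 130.200.
(This is only a lower bound; the true E[α(G)] may be larger.)

E[α(G)] ≥ 651/5 ≈ 130.200.


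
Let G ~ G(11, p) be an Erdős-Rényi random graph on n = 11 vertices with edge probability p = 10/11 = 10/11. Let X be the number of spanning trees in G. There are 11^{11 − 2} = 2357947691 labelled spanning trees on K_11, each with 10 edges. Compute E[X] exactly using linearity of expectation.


K_11 has 11^{11 − 2} = 2357947691 labelled spanning trees.
For each such spanning tree H, let X_H = 1 if all 10 edges of H are present in G. Then P[X_H = 1] = p^{10} = (10/11)^{10} = 10000000000/25937424601.
By linearity of expectation: E[X] = Σ_H E[X_H] = 2357947691 · p^{10} = 2357947691 · 10000000000/25937424601 = 10000000000/11.
Numerically: E[X] ≈ 9.09091e+08.

E[X] = 2357947691 · (10/11)^{10} = 10000000000/11 ≈ 9.09091e+08.


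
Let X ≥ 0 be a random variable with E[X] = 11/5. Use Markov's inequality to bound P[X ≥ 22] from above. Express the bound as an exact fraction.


μ = E[X] = 11/5, a = 22.
Markov: P[X ≥ 22] ≤ μ/a = (11/5)/22 = 1/10.
Numerically: ≈ 0.1000.
(Since a = 22 > μ = 2.2000, the bound 1/10 is < 1 and informative.)

P[X ≥ 22] ≤ 1/10 ≈ 0.1000.


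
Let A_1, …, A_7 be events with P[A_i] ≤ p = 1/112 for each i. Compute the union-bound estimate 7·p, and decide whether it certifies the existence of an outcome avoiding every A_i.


Union bound: P[∪_{i=1}^{7} A_i] ≤ Σ_i P[A_i] ≤ 7·p = 7·(1/112) = 1/16.
Numerically: 1/16 ≈ 0.062.
Is 1/16 < 1? YES.
Since P[∪ A_i] ≤ 1/16 < 1, the complement has P[∩ A_i^c] ≥ 1 − 1/16 = 15/16 > 0, so some outcome avoids every A_i.

7·p = 1/16 ≈ 0.062; existence CERTIFIED by the union bound.


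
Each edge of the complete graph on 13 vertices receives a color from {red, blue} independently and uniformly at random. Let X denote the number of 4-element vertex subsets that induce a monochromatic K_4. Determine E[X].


Let X = Σ_S X_S over the C(13, 4) = 715 subsets S of size 4, where X_S = 1 if the K_4 on S is monochromatic.
For a fixed S, the K_4 on S has C(4, 2) = 6 edges. P[all 6 edges red] = (1/2)^6, and likewise for blue, so P[monochromatic] = 2·(1/2)^6 = 2^{1 − 6} = 1/32.
By linearity: E[X] = C(13, 4) · 2^{1 − 6} = 715 · 1/32 = 715/32.
Numerically: E[X] ≈ 22.34375.

E[X] = C(13,4)·2^(1−C(4,2)) = 715/32 ≈ 22.34375.


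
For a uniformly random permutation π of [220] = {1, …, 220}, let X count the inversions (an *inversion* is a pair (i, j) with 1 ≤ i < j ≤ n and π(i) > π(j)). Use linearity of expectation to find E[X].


Write X = Σ X_I over the C(220, 2) = 24090 pairs i < j, with X_I the indicator of one inversion.
There are 24090 indicators.
For each fixed pair i < j, the values π(i) and π(j) are two distinct elements of {1, …, 220} in uniformly random order; by symmetry P[π(i) > π(j)] = 1/2.
By linearity: E[X] = 24090 · (1/2) = C(220, 2) · (1/2) = 24090/2 = 12045 ≈ 12045.00000.

E[X] = 12045 = 12045.00000.


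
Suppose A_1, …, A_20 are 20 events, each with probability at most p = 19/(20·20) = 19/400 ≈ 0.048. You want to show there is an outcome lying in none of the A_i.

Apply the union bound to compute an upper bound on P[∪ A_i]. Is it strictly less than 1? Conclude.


Union bound: P[∪_{i=1}^{20} A_i] ≤ Σ_i P[A_i] ≤ 20·p = 20·(19/400) = 19/20.
Numerically: 19/20 ≈ 0.950.
Is 19/20 < 1? YES.
Since P[∪ A_i] ≤ 19/20 < 1, the complement has P[∩ A_i^c] ≥ 1 − 19/20 = 1/20 > 0, so some outcome avoids every A_i.

20·p = 19/20 ≈ 0.950; existence CERTIFIED by the union bound.


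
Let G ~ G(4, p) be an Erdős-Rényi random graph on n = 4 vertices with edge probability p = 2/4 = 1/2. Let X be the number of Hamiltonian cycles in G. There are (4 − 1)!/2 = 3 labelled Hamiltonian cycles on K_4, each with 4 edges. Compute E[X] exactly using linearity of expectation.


K_4 has (4 − 1)!/2 = 3 labelled Hamiltonian cycles.
For each such Hamiltonian cycle H, let X_H = 1 if all 4 edges of H are present in G. Then P[X_H = 1] = p^{4} = (1/2)^{4} = 1/16.
By linearity of expectation: E[X] = Σ_H E[X_H] = 3 · p^{4} = 3 · 1/16 = 3/16.
Numerically: E[X] ≈ 0.1875.

E[X] = 3 · (1/2)^{4} = 3/16 ≈ 0.1875.


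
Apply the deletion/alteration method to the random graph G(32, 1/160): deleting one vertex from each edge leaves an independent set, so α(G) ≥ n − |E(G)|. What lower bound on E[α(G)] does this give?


E[|E(G)|] = C(32, 2)·p = 496 · (1/160) = 31/10.
E[α(G)] ≥ n − E[|E(G)|] = 32 − 31/10 = 289/10.
Numerically: ≈ 28.9000.
(This is only a lower bound; the true E[α(G)] may be larger.)

E[α(G)] ≥ 289/10 ≈ 28.9000.


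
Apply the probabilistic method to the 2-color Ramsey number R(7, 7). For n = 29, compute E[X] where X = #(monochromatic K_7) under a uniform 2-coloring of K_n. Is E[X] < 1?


E[X] = C(29, 7) · 2^{1 − 21} = 1560780 · 2^{−20} = 1560780/1048576.
As a reduced fraction: E[X] = 390195/262144 ≈ 1.488476.
Is E[X] < 1? NO.
Since E[X] ≥ 1, the first-moment bound is inconclusive at n = 29; it does NOT by itself certify R(7, 7) > 29.

E[X] = 390195/262144 ≈ 1.488476; E[X] ≥ 1; first-moment method inconclusive here.


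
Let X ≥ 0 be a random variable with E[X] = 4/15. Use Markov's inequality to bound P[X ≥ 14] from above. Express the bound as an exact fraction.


μ = E[X] = 4/15, a = 14.
Markov: P[X ≥ 14] ≤ μ/a = (4/15)/14 = 2/105.
Numerically: ≈ 0.019.
(Since a = 14 > μ = 0.267, the bound 2/105 is < 1 and informative.)

P[X ≥ 14] ≤ 2/105 ≈ 0.019.


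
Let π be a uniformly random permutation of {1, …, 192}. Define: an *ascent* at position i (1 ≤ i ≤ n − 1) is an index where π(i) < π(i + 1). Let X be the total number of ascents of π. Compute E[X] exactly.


Write X = Σ X_I over i = 1, …, 191, with X_I the indicator of one ascent.
There are 191 indicators.
For each fixed i, the pair (π(i), π(i+1)) is a uniformly random ordered pair of distinct values from {1, …, 192}; by symmetry P[π(i) < π(i+1)] = 1/2.
By linearity: E[X] = 191 · (1/2) = (192 − 1) · (1/2) = 191/2 ≈ 95.50000.

E[X] = 191/2 = 95.50000.


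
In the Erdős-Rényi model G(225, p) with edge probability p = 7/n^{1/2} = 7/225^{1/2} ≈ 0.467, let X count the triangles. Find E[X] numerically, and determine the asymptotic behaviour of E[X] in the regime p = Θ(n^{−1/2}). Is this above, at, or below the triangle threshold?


Number of potential triangles: C(225, 3) = 1873200.
Each occurs with probability p³ ≈ (0.467)³ ≈ 1.01630e-01.
By linearity: E[X] = C(225, 3)·p³ ≈ 1873200 · 1.01630e-01 ≈ 190372.622.
Since α = 1/2 < 1, p = c/n^{1/2} ≫ 1/n is above the triangle threshold p ~ 1/n. Asymptotically E[X] ~ (c³/6)·n^{3(1−α)} = (7³/6)·n^{1.5} → ∞; triangles are abundant w.h.p.

E[X] ≈ 190372.622; in regime p = Θ(1/n^{1/2}) E[X] diverges (above the triangle threshold p ~ 1/n).
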